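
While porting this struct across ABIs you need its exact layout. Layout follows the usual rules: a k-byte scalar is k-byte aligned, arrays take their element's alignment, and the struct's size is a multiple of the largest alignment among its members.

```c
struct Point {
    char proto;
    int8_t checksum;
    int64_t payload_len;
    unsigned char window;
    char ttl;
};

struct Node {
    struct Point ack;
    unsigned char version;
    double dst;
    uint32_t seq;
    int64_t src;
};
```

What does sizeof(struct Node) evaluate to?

56

Point: @0: proto [1B, align 1] → 1; @1: checksum [1B, align 1] → 2; +6 pad (align 8); @8: payload_len [8B, align 8] → 16; @16: window [1B, align 1] → 17; @17: ttl [1B, align 1] → 18; +6 tail pad (align 8); size 24, align 8
@0: ack [24B, align 8] → 24
@24: version [1B, align 1] → 25
+7 pad (align 8)
@32: dst [8B, align 8] → 40
@40: seq [4B, align 4] → 44
+4 pad (align 8)
@48: src [8B, align 8] → 56
size 56, align 8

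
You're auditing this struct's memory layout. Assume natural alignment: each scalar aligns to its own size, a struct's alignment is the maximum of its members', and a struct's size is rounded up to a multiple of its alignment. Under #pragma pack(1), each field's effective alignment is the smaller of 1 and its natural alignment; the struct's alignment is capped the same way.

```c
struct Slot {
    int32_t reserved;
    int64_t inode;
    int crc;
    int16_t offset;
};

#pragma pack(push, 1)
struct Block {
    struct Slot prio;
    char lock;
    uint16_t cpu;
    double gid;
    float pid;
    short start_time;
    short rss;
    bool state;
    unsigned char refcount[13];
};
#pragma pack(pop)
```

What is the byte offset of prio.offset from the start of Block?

Slot: 0..4  reserved  (4B, 4-aligned); 4..8  -- padding (4B); 8..16  inode  (8B, 8-aligned); 16..20  crc  (4B, 4-aligned); 20..22  offset  (2B, 2-aligned); 22..24  -- tail padding (2B); sizeof = 24, alignof = 8
0..24  prio  (24B, 1-aligned)
within Slot: offset at 20
0 + 20 = 20

20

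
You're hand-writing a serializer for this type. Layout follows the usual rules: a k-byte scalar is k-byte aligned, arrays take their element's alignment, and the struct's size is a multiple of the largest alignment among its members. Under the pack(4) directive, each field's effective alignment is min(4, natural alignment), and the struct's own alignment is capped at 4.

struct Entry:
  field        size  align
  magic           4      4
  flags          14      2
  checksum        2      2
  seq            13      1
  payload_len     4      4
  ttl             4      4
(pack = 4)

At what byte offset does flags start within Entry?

4

@0: magic [4B, align 4] → 4
@4: flags [14B, align 2] → 18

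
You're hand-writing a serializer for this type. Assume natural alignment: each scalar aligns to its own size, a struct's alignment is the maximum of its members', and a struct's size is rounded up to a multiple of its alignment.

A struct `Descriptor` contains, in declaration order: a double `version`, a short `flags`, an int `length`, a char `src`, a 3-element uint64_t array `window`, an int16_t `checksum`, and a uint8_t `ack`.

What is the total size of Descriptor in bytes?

56 bytes

@0: version [8B, align 8] → 8
@8: flags [2B, align 2] → 10
+2 pad (align 4)
@12: length [4B, align 4] → 16
@16: src [1B, align 1] → 17
+7 pad (align 8)
@24: window [24B, align 8] → 48
@48: checksum [2B, align 2] → 50
@50: ack [1B, align 1] → 51
+5 tail pad (align 8)
size 56, align 8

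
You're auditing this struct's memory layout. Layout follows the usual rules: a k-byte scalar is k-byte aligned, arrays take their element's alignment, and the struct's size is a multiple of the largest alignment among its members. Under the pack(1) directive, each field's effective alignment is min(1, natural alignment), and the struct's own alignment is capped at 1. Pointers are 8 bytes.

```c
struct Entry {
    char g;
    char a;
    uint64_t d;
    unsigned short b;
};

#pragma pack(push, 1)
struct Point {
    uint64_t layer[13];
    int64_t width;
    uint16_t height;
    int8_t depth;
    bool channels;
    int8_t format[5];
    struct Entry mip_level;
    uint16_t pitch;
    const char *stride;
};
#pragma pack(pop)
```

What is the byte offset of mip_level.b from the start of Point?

Entry: @0: g [1B, align 1] → 1; @1: a [1B, align 1] → 2; +6 pad (align 8); @8: d [8B, align 8] → 16; @16: b [2B, align 2] → 18; +6 tail pad (align 8); size 24, align 8
@0: layer [104B, align 1] → 104
@104: width [8B, align 1] → 112
@112: height [2B, align 1] → 114
@114: depth [1B, align 1] → 115
@115: channels [1B, align 1] → 116
@116: format [5B, align 1] → 121
@121: mip_level [24B, align 1] → 145
within Entry: b at 16
121 + 16 = 137

137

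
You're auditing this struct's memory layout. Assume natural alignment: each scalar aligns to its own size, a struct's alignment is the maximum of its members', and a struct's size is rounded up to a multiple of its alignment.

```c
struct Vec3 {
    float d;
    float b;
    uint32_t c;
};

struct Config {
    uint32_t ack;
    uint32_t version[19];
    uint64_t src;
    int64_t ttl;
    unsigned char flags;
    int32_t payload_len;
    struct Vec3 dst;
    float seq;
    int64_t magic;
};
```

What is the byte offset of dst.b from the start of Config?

Vec3: d at 0 (size 4, align 4) → ends 4; b at 4 (size 4, align 4) → ends 8; c at 8 (size 4, align 4) → ends 12; total 12 bytes, alignment 4
ack at 0 (size 4, align 4) → ends 4
version at 4 (size 76, align 4) → ends 80
src at 80 (size 8, align 8) → ends 88
ttl at 88 (size 8, align 8) → ends 96
flags at 96 (size 1, align 1) → ends 97
pad 3 to align 4 for payload_len
payload_len at 100 (size 4, align 4) → ends 104
dst at 104 (size 12, align 4) → ends 116
within Vec3: b at 4
104 + 4 = 108

108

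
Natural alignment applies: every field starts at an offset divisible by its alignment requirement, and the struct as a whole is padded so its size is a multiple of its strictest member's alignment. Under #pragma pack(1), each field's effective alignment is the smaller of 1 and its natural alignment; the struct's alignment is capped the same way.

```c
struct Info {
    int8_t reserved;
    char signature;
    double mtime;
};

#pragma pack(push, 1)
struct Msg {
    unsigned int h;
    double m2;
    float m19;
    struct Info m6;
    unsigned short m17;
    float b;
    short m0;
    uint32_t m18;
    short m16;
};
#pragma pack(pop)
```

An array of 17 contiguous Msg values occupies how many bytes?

Info: 0..1  reserved  (1B, 1-aligned); 1..2  signature  (1B, 1-aligned); 2..8  -- padding (6B); 8..16  mtime  (8B, 8-aligned); sizeof = 16, alignof = 8
0..4  h  (4B, 1-aligned)
4..12  m2  (8B, 1-aligned)
12..16  m19  (4B, 1-aligned)
16..32  m6  (16B, 1-aligned)
32..34  m17  (2B, 1-aligned)
34..38  b  (4B, 1-aligned)
38..40  m0  (2B, 1-aligned)
40..44  m18  (4B, 1-aligned)
44..46  m16  (2B, 1-aligned)
sizeof = 46, alignof = 1
array of 17: 17 × 46 = 782

782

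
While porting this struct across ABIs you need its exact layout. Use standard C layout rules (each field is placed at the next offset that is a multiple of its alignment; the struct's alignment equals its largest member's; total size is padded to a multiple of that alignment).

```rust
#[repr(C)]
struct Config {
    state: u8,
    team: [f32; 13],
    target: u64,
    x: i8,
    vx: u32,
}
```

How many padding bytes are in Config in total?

6

state at 0 (size 1, align 1) → ends 1
pad 3 to align 4 for team
team at 4 (size 52, align 4) → ends 56
target at 56 (size 8, align 8) → ends 64
x at 64 (size 1, align 1) → ends 65
pad 3 to align 4 for vx
vx at 68 (size 4, align 4) → ends 72
total 72 bytes, alignment 8
data bytes 66, size 72 → padding 6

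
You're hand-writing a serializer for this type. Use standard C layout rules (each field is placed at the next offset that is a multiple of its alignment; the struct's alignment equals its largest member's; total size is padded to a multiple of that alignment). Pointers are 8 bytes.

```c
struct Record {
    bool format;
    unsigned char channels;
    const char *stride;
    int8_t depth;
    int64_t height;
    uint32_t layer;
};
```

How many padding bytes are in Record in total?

0..1  format  (1B, 1-aligned)
1..2  channels  (1B, 1-aligned)
2..8  -- padding (6B)
8..16  stride  (8B, 8-aligned)
16..17  depth  (1B, 1-aligned)
17..24  -- padding (7B)
24..32  height  (8B, 8-aligned)
32..36  layer  (4B, 4-aligned)
36..40  -- tail padding (4B)
sizeof = 40, alignof = 8
data bytes 23, size 40 → padding 17

17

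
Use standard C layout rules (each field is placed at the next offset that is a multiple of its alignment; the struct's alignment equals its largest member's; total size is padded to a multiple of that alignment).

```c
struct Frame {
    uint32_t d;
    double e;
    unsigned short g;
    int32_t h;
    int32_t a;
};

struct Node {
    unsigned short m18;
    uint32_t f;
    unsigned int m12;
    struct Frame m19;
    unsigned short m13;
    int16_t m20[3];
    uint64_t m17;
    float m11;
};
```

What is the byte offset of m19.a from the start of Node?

Frame: d at 0 (size 4, align 4) → ends 4; pad 4 to align 8 for e; e at 8 (size 8, align 8) → ends 16; g at 16 (size 2, align 2) → ends 18; pad 2 to align 4 for h; h at 20 (size 4, align 4) → ends 24; a at 24 (size 4, align 4) → ends 28; tail pad 4 to reach multiple of 8; total 32 bytes, alignment 8
m18 at 0 (size 2, align 2) → ends 2
pad 2 to align 4 for f
f at 4 (size 4, align 4) → ends 8
m12 at 8 (size 4, align 4) → ends 12
pad 4 to align 8 for m19
m19 at 16 (size 32, align 8) → ends 48
within Frame: a at 24
16 + 24 = 40

40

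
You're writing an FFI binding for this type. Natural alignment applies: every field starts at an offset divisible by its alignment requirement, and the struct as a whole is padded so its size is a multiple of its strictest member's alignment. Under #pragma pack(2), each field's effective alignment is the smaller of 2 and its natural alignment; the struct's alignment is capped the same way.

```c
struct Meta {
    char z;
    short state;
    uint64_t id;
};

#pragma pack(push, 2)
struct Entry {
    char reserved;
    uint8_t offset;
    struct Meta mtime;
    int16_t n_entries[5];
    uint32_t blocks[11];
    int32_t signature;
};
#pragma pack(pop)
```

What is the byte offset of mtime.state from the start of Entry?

Meta: @0: z [1B, align 1] → 1; +1 pad (align 2); @2: state [2B, align 2] → 4; +4 pad (align 8); @8: id [8B, align 8] → 16; size 16, align 8
@0: reserved [1B, align 1] → 1
@1: offset [1B, align 1] → 2
@2: mtime [16B, align 2] → 18
within Meta: state at 2
2 + 2 = 4

4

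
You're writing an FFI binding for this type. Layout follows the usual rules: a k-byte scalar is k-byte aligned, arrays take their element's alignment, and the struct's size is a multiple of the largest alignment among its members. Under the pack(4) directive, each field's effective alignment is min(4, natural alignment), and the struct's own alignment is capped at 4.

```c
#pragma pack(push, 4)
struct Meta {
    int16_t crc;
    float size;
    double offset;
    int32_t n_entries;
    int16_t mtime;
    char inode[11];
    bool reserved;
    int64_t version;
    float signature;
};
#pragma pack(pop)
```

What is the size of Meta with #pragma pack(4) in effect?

48

crc at 0 (size 2, align 2) → ends 2
pad 2 to align 4 for size
size at 4 (size 4, align 4) → ends 8
offset at 8 (size 8, align 4) → ends 16
n_entries at 16 (size 4, align 4) → ends 20
mtime at 20 (size 2, align 2) → ends 22
inode at 22 (size 11, align 1) → ends 33
reserved at 33 (size 1, align 1) → ends 34
pad 2 to align 4 for version
version at 36 (size 8, align 4) → ends 44
signature at 44 (size 4, align 4) → ends 48
total 48 bytes, alignment 4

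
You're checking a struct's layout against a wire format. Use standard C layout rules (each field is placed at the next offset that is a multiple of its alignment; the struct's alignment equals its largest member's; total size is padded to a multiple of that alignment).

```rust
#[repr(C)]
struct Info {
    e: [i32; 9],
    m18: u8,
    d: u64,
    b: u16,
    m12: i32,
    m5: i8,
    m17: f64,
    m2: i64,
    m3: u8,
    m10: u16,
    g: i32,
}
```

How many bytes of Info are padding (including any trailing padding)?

13

0..36  e  (36B, 4-aligned)
36..37  m18  (1B, 1-aligned)
37..40  -- padding (3B)
40..48  d  (8B, 8-aligned)
48..50  b  (2B, 2-aligned)
50..52  -- padding (2B)
52..56  m12  (4B, 4-aligned)
56..57  m5  (1B, 1-aligned)
57..64  -- padding (7B)
64..72  m17  (8B, 8-aligned)
72..80  m2  (8B, 8-aligned)
80..81  m3  (1B, 1-aligned)
81..82  -- padding (1B)
82..84  m10  (2B, 2-aligned)
84..88  g  (4B, 4-aligned)
sizeof = 88, alignof = 8
data bytes 75, size 88 → padding 13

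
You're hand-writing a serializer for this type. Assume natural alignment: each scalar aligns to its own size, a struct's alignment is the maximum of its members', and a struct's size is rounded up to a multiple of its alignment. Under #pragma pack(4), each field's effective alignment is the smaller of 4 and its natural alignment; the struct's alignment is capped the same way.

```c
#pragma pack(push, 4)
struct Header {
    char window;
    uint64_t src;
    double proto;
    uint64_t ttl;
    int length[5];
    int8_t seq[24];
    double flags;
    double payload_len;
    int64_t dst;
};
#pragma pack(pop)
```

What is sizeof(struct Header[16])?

1536

0..1  window  (1B, 1-aligned)
1..4  -- padding (3B)
4..12  src  (8B, 4-aligned)
12..20  proto  (8B, 4-aligned)
20..28  ttl  (8B, 4-aligned)
28..48  length  (20B, 4-aligned)
48..72  seq  (24B, 1-aligned)
72..80  flags  (8B, 4-aligned)
80..88  payload_len  (8B, 4-aligned)
88..96  dst  (8B, 4-aligned)
sizeof = 96, alignof = 4
array of 16: 16 × 96 = 1536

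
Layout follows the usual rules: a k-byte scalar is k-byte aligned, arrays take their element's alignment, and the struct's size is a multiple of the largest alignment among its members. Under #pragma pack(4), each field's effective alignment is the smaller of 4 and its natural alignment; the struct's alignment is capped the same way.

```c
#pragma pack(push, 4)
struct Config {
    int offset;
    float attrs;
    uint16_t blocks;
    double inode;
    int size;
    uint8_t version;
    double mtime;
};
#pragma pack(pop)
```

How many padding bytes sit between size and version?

0

@0: offset [4B, align 4] → 4
@4: attrs [4B, align 4] → 8
@8: blocks [2B, align 2] → 10
+2 pad (align 4)
@12: inode [8B, align 4] → 20
@20: size [4B, align 4] → 24
@24: version [1B, align 1] → 25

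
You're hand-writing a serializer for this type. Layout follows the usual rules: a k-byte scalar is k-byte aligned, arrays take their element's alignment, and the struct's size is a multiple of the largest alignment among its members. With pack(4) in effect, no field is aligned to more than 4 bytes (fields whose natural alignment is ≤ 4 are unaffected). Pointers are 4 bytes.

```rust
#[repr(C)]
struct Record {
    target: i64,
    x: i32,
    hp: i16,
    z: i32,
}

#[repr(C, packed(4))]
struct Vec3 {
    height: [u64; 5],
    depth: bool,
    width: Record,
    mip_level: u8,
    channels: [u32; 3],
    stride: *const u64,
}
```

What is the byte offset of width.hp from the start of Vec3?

Record: @0: target [8B, align 8] → 8; @8: x [4B, align 4] → 12; @12: hp [2B, align 2] → 14; +2 pad (align 4); @16: z [4B, align 4] → 20; +4 tail pad (align 8); size 24, align 8
@0: height [40B, align 4] → 40
@40: depth [1B, align 1] → 41
+3 pad (align 4)
@44: width [24B, align 4] → 68
within Record: hp at 12
44 + 12 = 56

56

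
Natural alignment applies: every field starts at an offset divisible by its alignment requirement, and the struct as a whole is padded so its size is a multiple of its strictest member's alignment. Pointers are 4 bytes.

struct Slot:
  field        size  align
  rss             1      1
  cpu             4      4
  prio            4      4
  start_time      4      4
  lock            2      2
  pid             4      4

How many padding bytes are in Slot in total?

5

0..1  rss  (1B, 1-aligned)
1..4  -- padding (3B)
4..8  cpu  (4B, 4-aligned)
8..12  prio  (4B, 4-aligned)
12..16  start_time  (4B, 4-aligned)
16..18  lock  (2B, 2-aligned)
18..20  -- padding (2B)
20..24  pid  (4B, 4-aligned)
sizeof = 24, alignof = 4
data bytes 19, size 24 → padding 5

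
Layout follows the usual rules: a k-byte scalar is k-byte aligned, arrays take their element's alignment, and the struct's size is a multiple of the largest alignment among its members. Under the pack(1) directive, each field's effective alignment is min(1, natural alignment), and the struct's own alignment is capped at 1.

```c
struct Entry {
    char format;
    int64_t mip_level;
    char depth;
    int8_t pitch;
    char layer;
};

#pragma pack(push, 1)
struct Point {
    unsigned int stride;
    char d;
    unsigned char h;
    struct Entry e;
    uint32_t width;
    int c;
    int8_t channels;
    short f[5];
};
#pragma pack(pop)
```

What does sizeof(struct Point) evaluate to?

Entry: format at 0 (size 1, align 1) → ends 1; pad 7 to align 8 for mip_level; mip_level at 8 (size 8, align 8) → ends 16; depth at 16 (size 1, align 1) → ends 17; pitch at 17 (size 1, align 1) → ends 18; layer at 18 (size 1, align 1) → ends 19; tail pad 5 to reach multiple of 8; total 24 bytes, alignment 8
stride at 0 (size 4, align 1) → ends 4
d at 4 (size 1, align 1) → ends 5
h at 5 (size 1, align 1) → ends 6
e at 6 (size 24, align 1) → ends 30
width at 30 (size 4, align 1) → ends 34
c at 34 (size 4, align 1) → ends 38
channels at 38 (size 1, align 1) → ends 39
f at 39 (size 10, align 1) → ends 49
total 49 bytes, alignment 1

49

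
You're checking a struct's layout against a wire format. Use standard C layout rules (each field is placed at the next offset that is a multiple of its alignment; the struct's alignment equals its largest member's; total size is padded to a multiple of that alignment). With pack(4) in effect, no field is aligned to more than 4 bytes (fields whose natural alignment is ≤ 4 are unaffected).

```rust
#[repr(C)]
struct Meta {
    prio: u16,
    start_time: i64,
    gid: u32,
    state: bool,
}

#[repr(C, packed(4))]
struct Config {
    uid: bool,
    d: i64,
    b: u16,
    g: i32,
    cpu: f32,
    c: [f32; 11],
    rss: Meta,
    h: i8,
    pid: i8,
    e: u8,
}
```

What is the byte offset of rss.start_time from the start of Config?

76

Meta: prio at 0 (size 2, align 2) → ends 2; pad 6 to align 8 for start_time; start_time at 8 (size 8, align 8) → ends 16; gid at 16 (size 4, align 4) → ends 20; state at 20 (size 1, align 1) → ends 21; tail pad 3 to reach multiple of 8; total 24 bytes, alignment 8
uid at 0 (size 1, align 1) → ends 1
pad 3 to align 4 for d
d at 4 (size 8, align 4) → ends 12
b at 12 (size 2, align 2) → ends 14
pad 2 to align 4 for g
g at 16 (size 4, align 4) → ends 20
cpu at 20 (size 4, align 4) → ends 24
c at 24 (size 44, align 4) → ends 68
rss at 68 (size 24, align 4) → ends 92
within Meta: start_time at 8
68 + 8 = 76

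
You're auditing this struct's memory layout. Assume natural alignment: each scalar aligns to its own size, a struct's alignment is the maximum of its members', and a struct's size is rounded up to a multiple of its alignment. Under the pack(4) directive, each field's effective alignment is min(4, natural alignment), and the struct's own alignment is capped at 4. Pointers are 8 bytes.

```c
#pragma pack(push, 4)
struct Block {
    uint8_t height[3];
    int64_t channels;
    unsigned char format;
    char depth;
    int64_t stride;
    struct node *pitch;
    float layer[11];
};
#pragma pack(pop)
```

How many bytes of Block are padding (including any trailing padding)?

@0: height [3B, align 1] → 3
+1 pad (align 4)
@4: channels [8B, align 4] → 12
@12: format [1B, align 1] → 13
@13: depth [1B, align 1] → 14
+2 pad (align 4)
@16: stride [8B, align 4] → 24
@24: pitch [8B, align 4] → 32
@32: layer [44B, align 4] → 76
size 76, align 4
data bytes 73, size 76 → padding 3

3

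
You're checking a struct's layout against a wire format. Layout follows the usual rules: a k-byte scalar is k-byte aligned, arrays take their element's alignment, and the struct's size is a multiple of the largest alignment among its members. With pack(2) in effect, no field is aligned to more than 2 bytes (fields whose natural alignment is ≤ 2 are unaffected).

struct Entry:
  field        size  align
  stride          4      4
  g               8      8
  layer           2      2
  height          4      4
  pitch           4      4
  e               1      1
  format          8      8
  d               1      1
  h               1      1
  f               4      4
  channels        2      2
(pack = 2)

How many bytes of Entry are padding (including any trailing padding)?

1

stride at 0 (size 4, align 2) → ends 4
g at 4 (size 8, align 2) → ends 12
layer at 12 (size 2, align 2) → ends 14
height at 14 (size 4, align 2) → ends 18
pitch at 18 (size 4, align 2) → ends 22
e at 22 (size 1, align 1) → ends 23
pad 1 to align 2 for format
format at 24 (size 8, align 2) → ends 32
d at 32 (size 1, align 1) → ends 33
h at 33 (size 1, align 1) → ends 34
f at 34 (size 4, align 2) → ends 38
channels at 38 (size 2, align 2) → ends 40
total 40 bytes, alignment 2
data bytes 39, size 40 → padding 1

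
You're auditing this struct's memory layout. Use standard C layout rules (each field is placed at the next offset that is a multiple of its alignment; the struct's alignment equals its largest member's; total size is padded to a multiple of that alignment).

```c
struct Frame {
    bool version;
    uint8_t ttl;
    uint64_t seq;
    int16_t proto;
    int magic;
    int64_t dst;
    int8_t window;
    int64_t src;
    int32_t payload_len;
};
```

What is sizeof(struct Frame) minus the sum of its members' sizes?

0..1  version  (1B, 1-aligned)
1..2  ttl  (1B, 1-aligned)
2..8  -- padding (6B)
8..16  seq  (8B, 8-aligned)
16..18  proto  (2B, 2-aligned)
18..20  -- padding (2B)
20..24  magic  (4B, 4-aligned)
24..32  dst  (8B, 8-aligned)
32..33  window  (1B, 1-aligned)
33..40  -- padding (7B)
40..48  src  (8B, 8-aligned)
48..52  payload_len  (4B, 4-aligned)
52..56  -- tail padding (4B)
sizeof = 56, alignof = 8
data bytes 37, size 56 → padding 19

19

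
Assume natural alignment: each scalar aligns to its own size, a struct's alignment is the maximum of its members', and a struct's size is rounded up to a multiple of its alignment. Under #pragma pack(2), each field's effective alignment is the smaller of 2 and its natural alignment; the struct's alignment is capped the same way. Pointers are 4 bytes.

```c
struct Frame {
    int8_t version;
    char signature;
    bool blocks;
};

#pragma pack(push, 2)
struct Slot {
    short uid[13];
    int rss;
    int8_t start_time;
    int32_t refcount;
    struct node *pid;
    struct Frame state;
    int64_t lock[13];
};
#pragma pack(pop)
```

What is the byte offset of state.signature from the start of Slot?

41

Frame: 0..1  version  (1B, 1-aligned); 1..2  signature  (1B, 1-aligned); 2..3  blocks  (1B, 1-aligned); sizeof = 3, alignof = 1
0..26  uid  (26B, 2-aligned)
26..30  rss  (4B, 2-aligned)
30..31  start_time  (1B, 1-aligned)
31..32  -- padding (1B)
32..36  refcount  (4B, 2-aligned)
36..40  pid  (4B, 2-aligned)
40..43  state  (3B, 1-aligned)
within Frame: signature at 1
40 + 1 = 41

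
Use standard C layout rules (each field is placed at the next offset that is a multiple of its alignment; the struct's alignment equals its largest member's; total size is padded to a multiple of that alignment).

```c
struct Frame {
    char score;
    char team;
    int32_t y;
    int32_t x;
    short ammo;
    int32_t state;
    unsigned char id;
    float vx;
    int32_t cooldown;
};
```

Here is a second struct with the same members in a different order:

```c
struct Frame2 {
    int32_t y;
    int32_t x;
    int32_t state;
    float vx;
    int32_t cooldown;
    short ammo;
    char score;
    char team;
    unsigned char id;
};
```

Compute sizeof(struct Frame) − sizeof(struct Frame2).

@0: score [1B, align 1] → 1
@1: team [1B, align 1] → 2
+2 pad (align 4)
@4: y [4B, align 4] → 8
@8: x [4B, align 4] → 12
@12: ammo [2B, align 2] → 14
+2 pad (align 4)
@16: state [4B, align 4] → 20
@20: id [1B, align 1] → 21
+3 pad (align 4)
@24: vx [4B, align 4] → 28
@28: cooldown [4B, align 4] → 32
size 32, align 4
— Frame2 —
@0: y [4B, align 4] → 4
@4: x [4B, align 4] → 8
@8: state [4B, align 4] → 12
@12: vx [4B, align 4] → 16
@16: cooldown [4B, align 4] → 20
@20: ammo [2B, align 2] → 22
@22: score [1B, align 1] → 23
@23: team [1B, align 1] → 24
@24: id [1B, align 1] → 25
+3 tail pad (align 4)
size 28, align 4
32 − 28 = 4

4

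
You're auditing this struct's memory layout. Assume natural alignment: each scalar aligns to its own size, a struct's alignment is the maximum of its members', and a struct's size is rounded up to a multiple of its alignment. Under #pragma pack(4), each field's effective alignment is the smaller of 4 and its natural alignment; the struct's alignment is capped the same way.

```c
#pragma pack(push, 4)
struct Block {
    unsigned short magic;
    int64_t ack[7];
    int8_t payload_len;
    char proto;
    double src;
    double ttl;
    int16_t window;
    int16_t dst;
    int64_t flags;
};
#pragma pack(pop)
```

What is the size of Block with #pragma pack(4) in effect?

92

0..2  magic  (2B, 2-aligned)
2..4  -- padding (2B)
4..60  ack  (56B, 4-aligned)
60..61  payload_len  (1B, 1-aligned)
61..62  proto  (1B, 1-aligned)
62..64  -- padding (2B)
64..72  src  (8B, 4-aligned)
72..80  ttl  (8B, 4-aligned)
80..82  window  (2B, 2-aligned)
82..84  dst  (2B, 2-aligned)
84..92  flags  (8B, 4-aligned)
sizeof = 92, alignof = 4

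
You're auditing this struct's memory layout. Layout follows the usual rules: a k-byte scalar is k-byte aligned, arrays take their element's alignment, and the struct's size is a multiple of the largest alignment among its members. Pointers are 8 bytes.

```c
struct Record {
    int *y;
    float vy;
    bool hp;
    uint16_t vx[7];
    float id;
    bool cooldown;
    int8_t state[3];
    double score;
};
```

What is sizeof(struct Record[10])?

y at 0 (size 8, align 8) → ends 8
vy at 8 (size 4, align 4) → ends 12
hp at 12 (size 1, align 1) → ends 13
pad 1 to align 2 for vx
vx at 14 (size 14, align 2) → ends 28
id at 28 (size 4, align 4) → ends 32
cooldown at 32 (size 1, align 1) → ends 33
state at 33 (size 3, align 1) → ends 36
pad 4 to align 8 for score
score at 40 (size 8, align 8) → ends 48
total 48 bytes, alignment 8
array of 10: 10 × 48 = 480

480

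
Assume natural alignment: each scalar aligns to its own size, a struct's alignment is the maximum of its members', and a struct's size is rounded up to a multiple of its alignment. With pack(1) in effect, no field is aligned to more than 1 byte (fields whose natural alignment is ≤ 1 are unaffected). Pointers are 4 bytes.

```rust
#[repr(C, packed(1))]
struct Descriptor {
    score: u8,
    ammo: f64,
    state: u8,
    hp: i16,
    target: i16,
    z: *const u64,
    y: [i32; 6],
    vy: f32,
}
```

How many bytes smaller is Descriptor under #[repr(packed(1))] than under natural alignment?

natural layout:
  score at 0 (size 1, align 1) → ends 1
  pad 7 to align 8 for ammo
  ammo at 8 (size 8, align 8) → ends 16
  state at 16 (size 1, align 1) → ends 17
  pad 1 to align 2 for hp
  hp at 18 (size 2, align 2) → ends 20
  target at 20 (size 2, align 2) → ends 22
  pad 2 to align 4 for z
  z at 24 (size 4, align 4) → ends 28
  y at 28 (size 24, align 4) → ends 52
  vy at 52 (size 4, align 4) → ends 56
  total 56 bytes, alignment 8
packed(1) layout:
  score at 0 (size 1, align 1) → ends 1
  ammo at 1 (size 8, align 1) → ends 9
  state at 9 (size 1, align 1) → ends 10
  hp at 10 (size 2, align 1) → ends 12
  target at 12 (size 2, align 1) → ends 14
  z at 14 (size 4, align 1) → ends 18
  y at 18 (size 24, align 1) → ends 42
  vy at 42 (size 4, align 1) → ends 46
  total 46 bytes, alignment 1
56 − 46 = 10

10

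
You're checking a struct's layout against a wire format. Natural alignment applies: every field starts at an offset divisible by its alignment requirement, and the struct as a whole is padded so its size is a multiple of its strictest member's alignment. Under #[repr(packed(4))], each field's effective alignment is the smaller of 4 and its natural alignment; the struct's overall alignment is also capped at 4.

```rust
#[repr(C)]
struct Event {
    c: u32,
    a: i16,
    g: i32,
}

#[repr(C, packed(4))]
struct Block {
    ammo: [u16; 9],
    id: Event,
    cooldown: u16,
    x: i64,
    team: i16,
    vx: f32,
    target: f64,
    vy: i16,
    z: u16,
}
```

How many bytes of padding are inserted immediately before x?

2

Event: c at 0 (size 4, align 4) → ends 4; a at 4 (size 2, align 2) → ends 6; pad 2 to align 4 for g; g at 8 (size 4, align 4) → ends 12; total 12 bytes, alignment 4
ammo at 0 (size 18, align 2) → ends 18
pad 2 to align 4 for id
id at 20 (size 12, align 4) → ends 32
cooldown at 32 (size 2, align 2) → ends 34
pad 2 to align 4 for x
x at 36 (size 8, align 4) → ends 44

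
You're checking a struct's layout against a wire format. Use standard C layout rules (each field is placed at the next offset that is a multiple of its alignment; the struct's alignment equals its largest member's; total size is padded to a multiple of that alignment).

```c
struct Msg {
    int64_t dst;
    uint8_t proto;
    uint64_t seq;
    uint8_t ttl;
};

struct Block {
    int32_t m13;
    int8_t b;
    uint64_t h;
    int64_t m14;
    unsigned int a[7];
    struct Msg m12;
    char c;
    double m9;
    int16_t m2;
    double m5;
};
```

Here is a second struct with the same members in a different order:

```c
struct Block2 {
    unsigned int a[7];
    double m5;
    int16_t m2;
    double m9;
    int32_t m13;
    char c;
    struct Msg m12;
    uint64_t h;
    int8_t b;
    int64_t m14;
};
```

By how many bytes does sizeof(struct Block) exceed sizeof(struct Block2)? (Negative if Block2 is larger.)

Msg: @0: dst [8B, align 8] → 8; @8: proto [1B, align 1] → 9; +7 pad (align 8); @16: seq [8B, align 8] → 24; @24: ttl [1B, align 1] → 25; +7 tail pad (align 8); size 32, align 8
@0: m13 [4B, align 4] → 4
@4: b [1B, align 1] → 5
+3 pad (align 8)
@8: h [8B, align 8] → 16
@16: m14 [8B, align 8] → 24
@24: a [28B, align 4] → 52
+4 pad (align 8)
@56: m12 [32B, align 8] → 88
@88: c [1B, align 1] → 89
+7 pad (align 8)
@96: m9 [8B, align 8] → 104
@104: m2 [2B, align 2] → 106
+6 pad (align 8)
@112: m5 [8B, align 8] → 120
size 120, align 8
— Block2 —
@0: a [28B, align 4] → 28
+4 pad (align 8)
@32: m5 [8B, align 8] → 40
@40: m2 [2B, align 2] → 42
+6 pad (align 8)
@48: m9 [8B, align 8] → 56
@56: m13 [4B, align 4] → 60
@60: c [1B, align 1] → 61
+3 pad (align 8)
@64: m12 [32B, align 8] → 96
@96: h [8B, align 8] → 104
@104: b [1B, align 1] → 105
+7 pad (align 8)
@112: m14 [8B, align 8] → 120
size 120, align 8
120 − 120 = 0

0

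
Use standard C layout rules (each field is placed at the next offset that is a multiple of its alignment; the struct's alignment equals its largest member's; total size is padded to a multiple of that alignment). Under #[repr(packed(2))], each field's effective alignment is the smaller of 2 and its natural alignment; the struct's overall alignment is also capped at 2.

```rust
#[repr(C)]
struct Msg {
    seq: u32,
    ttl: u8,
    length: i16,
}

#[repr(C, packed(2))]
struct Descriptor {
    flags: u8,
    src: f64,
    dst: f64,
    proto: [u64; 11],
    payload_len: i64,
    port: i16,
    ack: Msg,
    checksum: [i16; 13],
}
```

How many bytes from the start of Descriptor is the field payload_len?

106

Msg: @0: seq [4B, align 4] → 4; @4: ttl [1B, align 1] → 5; +1 pad (align 2); @6: length [2B, align 2] → 8; size 8, align 4
@0: flags [1B, align 1] → 1
+1 pad (align 2)
@2: src [8B, align 2] → 10
@10: dst [8B, align 2] → 18
@18: proto [88B, align 2] → 106
@106: payload_len [8B, align 2] → 114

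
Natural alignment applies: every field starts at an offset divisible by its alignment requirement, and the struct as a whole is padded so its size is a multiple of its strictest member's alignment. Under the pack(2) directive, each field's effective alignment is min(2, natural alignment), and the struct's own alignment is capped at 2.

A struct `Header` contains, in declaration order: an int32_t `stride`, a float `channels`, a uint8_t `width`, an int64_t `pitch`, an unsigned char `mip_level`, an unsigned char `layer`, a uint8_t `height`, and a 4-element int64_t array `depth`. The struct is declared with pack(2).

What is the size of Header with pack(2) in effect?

@0: stride [4B, align 2] → 4
@4: channels [4B, align 2] → 8
@8: width [1B, align 1] → 9
+1 pad (align 2)
@10: pitch [8B, align 2] → 18
@18: mip_level [1B, align 1] → 19
@19: layer [1B, align 1] → 20
@20: height [1B, align 1] → 21
+1 pad (align 2)
@22: depth [32B, align 2] → 54
size 54, align 2

54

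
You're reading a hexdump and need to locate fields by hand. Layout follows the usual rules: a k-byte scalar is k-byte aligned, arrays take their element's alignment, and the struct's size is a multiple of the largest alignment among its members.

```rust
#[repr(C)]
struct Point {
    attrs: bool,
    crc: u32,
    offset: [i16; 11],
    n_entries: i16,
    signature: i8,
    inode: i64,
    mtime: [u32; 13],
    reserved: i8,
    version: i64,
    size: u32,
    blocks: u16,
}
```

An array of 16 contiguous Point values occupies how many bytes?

@0: attrs [1B, align 1] → 1
+3 pad (align 4)
@4: crc [4B, align 4] → 8
@8: offset [22B, align 2] → 30
@30: n_entries [2B, align 2] → 32
@32: signature [1B, align 1] → 33
+7 pad (align 8)
@40: inode [8B, align 8] → 48
@48: mtime [52B, align 4] → 100
@100: reserved [1B, align 1] → 101
+3 pad (align 8)
@104: version [8B, align 8] → 112
@112: size [4B, align 4] → 116
@116: blocks [2B, align 2] → 118
+2 tail pad (align 8)
size 120, align 8
array of 16: 16 × 120 = 1920

1920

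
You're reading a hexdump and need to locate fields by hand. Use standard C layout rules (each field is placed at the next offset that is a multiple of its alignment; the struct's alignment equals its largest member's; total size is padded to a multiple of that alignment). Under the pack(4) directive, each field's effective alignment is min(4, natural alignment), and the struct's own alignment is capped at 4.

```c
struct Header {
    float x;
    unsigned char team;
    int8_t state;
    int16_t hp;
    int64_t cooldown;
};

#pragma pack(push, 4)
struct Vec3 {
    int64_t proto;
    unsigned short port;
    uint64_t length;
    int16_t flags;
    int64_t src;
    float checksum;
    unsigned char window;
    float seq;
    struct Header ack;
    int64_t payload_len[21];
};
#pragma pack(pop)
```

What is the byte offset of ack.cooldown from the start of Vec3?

Header: 0..4  x  (4B, 4-aligned); 4..5  team  (1B, 1-aligned); 5..6  state  (1B, 1-aligned); 6..8  hp  (2B, 2-aligned); 8..16  cooldown  (8B, 8-aligned); sizeof = 16, alignof = 8
0..8  proto  (8B, 4-aligned)
8..10  port  (2B, 2-aligned)
10..12  -- padding (2B)
12..20  length  (8B, 4-aligned)
20..22  flags  (2B, 2-aligned)
22..24  -- padding (2B)
24..32  src  (8B, 4-aligned)
32..36  checksum  (4B, 4-aligned)
36..37  window  (1B, 1-aligned)
37..40  -- padding (3B)
40..44  seq  (4B, 4-aligned)
44..60  ack  (16B, 4-aligned)
within Header: cooldown at 8
44 + 8 = 52

52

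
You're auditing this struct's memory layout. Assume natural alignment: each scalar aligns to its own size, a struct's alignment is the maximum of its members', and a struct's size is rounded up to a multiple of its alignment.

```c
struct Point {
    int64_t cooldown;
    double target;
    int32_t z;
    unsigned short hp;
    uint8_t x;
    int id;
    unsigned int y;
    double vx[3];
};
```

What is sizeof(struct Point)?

@0: cooldown [8B, align 8] → 8
@8: target [8B, align 8] → 16
@16: z [4B, align 4] → 20
@20: hp [2B, align 2] → 22
@22: x [1B, align 1] → 23
+1 pad (align 4)
@24: id [4B, align 4] → 28
@28: y [4B, align 4] → 32
@32: vx [24B, align 8] → 56
size 56, align 8

56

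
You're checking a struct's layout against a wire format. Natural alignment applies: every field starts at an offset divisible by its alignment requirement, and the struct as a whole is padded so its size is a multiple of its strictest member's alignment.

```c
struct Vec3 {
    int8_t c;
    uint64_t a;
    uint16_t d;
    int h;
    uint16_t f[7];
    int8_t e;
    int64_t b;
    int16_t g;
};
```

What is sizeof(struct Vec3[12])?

672

c at 0 (size 1, align 1) → ends 1
pad 7 to align 8 for a
a at 8 (size 8, align 8) → ends 16
d at 16 (size 2, align 2) → ends 18
pad 2 to align 4 for h
h at 20 (size 4, align 4) → ends 24
f at 24 (size 14, align 2) → ends 38
e at 38 (size 1, align 1) → ends 39
pad 1 to align 8 for b
b at 40 (size 8, align 8) → ends 48
g at 48 (size 2, align 2) → ends 50
tail pad 6 to reach multiple of 8
total 56 bytes, alignment 8
array of 12: 12 × 56 = 672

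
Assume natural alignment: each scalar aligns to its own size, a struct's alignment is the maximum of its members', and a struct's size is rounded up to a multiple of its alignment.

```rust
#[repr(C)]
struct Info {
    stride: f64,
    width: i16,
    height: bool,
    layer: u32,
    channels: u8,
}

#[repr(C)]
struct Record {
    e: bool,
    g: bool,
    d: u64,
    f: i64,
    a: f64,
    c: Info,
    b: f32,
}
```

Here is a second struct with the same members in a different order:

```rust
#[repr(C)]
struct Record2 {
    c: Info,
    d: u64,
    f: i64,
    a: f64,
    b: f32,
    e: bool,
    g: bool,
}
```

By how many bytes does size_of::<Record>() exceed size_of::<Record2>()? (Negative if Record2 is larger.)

8

Info: 0..8  stride  (8B, 8-aligned); 8..10  width  (2B, 2-aligned); 10..11  height  (1B, 1-aligned); 11..12  -- padding (1B); 12..16  layer  (4B, 4-aligned); 16..17  channels  (1B, 1-aligned); 17..24  -- tail padding (7B); sizeof = 24, alignof = 8
0..1  e  (1B, 1-aligned)
1..2  g  (1B, 1-aligned)
2..8  -- padding (6B)
8..16  d  (8B, 8-aligned)
16..24  f  (8B, 8-aligned)
24..32  a  (8B, 8-aligned)
32..56  c  (24B, 8-aligned)
56..60  b  (4B, 4-aligned)
60..64  -- tail padding (4B)
sizeof = 64, alignof = 8
— Record2 —
0..24  c  (24B, 8-aligned)
24..32  d  (8B, 8-aligned)
32..40  f  (8B, 8-aligned)
40..48  a  (8B, 8-aligned)
48..52  b  (4B, 4-aligned)
52..53  e  (1B, 1-aligned)
53..54  g  (1B, 1-aligned)
54..56  -- tail padding (2B)
sizeof = 56, alignof = 8
64 − 56 = 8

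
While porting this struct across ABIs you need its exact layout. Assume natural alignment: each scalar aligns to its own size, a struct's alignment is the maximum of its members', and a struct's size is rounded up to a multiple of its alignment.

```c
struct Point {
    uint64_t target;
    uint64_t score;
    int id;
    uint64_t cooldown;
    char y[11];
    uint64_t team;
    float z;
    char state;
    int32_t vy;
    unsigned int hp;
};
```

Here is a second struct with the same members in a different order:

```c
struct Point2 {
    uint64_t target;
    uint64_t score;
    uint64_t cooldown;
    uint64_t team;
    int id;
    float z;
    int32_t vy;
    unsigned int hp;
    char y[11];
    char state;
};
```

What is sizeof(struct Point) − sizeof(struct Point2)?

@0: target [8B, align 8] → 8
@8: score [8B, align 8] → 16
@16: id [4B, align 4] → 20
+4 pad (align 8)
@24: cooldown [8B, align 8] → 32
@32: y [11B, align 1] → 43
+5 pad (align 8)
@48: team [8B, align 8] → 56
@56: z [4B, align 4] → 60
@60: state [1B, align 1] → 61
+3 pad (align 4)
@64: vy [4B, align 4] → 68
@68: hp [4B, align 4] → 72
size 72, align 8
— Point2 —
@0: target [8B, align 8] → 8
@8: score [8B, align 8] → 16
@16: cooldown [8B, align 8] → 24
@24: team [8B, align 8] → 32
@32: id [4B, align 4] → 36
@36: z [4B, align 4] → 40
@40: vy [4B, align 4] → 44
@44: hp [4B, align 4] → 48
@48: y [11B, align 1] → 59
@59: state [1B, align 1] → 60
+4 tail pad (align 8)
size 64, align 8
72 − 64 = 8

8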